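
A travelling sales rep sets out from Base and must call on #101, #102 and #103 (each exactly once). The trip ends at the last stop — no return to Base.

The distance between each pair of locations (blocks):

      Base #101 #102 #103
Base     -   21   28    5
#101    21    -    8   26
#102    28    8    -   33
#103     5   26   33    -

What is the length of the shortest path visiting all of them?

Shortest open route: 39 blocks.

There are 3! = 6 possible orderings.
Base → #101 → #102 → #103: 21+8+33 = 62
Base → #101 → #103 → #102: 21+26+33 = 80
Base → #102 → #101 → #103: 28+8+26 = 62
Base → #102 → #103 → #101: 28+33+26 = 87
Base → #103 → #101 → #102: 5+26+8 = 39
Base → #103 → #102 → #101: 5+33+8 = 46
The minimum is 39.
One shortest path: Base → #103 → #101 → #102.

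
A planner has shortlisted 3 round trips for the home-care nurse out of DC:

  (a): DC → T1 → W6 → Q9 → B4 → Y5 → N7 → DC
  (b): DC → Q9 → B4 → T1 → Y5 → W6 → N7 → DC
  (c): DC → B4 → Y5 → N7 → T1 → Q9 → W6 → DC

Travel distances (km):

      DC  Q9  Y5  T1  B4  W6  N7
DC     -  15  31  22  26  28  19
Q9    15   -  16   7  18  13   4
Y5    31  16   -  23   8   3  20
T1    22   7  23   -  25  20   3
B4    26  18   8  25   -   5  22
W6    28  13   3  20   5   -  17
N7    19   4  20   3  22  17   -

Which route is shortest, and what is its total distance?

(a): 22 + 20 + 13 + 18 + 8 + 20 + 19 = 120
(b): 15 + 18 + 25 + 23 + 3 + 17 + 19 = 120
(c): 26 + 8 + 20 + 3 + 7 + 13 + 28 = 105

Shortest is (c), total 105 km.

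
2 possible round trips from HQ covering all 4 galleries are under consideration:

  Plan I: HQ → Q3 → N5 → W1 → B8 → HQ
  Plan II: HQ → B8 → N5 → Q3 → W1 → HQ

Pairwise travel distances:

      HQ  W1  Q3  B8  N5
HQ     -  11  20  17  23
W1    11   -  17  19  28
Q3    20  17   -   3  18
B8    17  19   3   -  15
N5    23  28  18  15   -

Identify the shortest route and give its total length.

Plan I: 20 + 18 + 28 + 19 + 17 = 102
Plan II: 17 + 15 + 18 + 17 + 11 = 78

78 — Plan II is the shortest.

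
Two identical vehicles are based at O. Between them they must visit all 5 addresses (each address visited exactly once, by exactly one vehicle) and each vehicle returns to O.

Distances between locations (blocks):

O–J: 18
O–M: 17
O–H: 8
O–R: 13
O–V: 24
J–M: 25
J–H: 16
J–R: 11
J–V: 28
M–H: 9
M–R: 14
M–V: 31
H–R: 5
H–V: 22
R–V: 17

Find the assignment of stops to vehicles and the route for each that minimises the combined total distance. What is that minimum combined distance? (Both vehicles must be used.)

Check every non-empty split of the stops between the two vehicles; for each half take its own optimal tour:
  {J} + {M, H, R, V}: 36 + 72 = 108
  {M} + {J, H, R, V}: 34 + 76 = 110
  {J, M} + {H, R, V}: 60 + 54 = 114
  {H} + {J, M, R, V}: 16 + 94 = 110
  {J, H} + {M, R, V}: 42 + 72 = 114
  {M, H} + {J, R, V}: 34 + 70 = 104
  … (15 splits in total)
Best: vehicle 1 O → M → H → O = 34; vehicle 2 O → J → R → V → O = 70; combined 104.

Minimum combined distance: 104 blocks.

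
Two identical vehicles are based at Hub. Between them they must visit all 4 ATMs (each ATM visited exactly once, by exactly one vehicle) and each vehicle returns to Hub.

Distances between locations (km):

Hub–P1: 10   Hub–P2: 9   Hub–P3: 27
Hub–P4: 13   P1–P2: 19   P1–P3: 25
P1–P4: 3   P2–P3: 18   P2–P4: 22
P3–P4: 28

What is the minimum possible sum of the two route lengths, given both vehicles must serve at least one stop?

Try each way of splitting the stops between the two vehicles (each non-empty) and, for each split, find the best tour for each vehicle:
  {P1} + {P2, P3, P4}: 20 + 68 = 88
  {P2} + {P1, P3, P4}: 18 + 68 = 86
  {P1, P2} + {P3, P4}: 38 + 68 = 106
  {P3} + {P1, P2, P4}: 54 + 44 = 98
  {P1, P3} + {P2, P4}: 62 + 44 = 106
  {P2, P3} + {P1, P4}: 54 + 26 = 80
  … (7 splits in total)
Best: vehicle 1 Hub → P2 → P3 → Hub = 54; vehicle 2 Hub → P1 → P4 → Hub = 26; combined 80.

Minimum combined distance: 80 km.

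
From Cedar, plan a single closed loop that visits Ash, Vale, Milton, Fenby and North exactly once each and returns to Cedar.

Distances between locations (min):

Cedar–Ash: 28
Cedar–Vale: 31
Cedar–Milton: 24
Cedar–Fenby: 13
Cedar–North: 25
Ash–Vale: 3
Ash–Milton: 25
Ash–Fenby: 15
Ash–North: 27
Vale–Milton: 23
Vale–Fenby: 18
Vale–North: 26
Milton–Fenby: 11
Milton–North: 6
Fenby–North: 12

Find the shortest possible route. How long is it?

There are 60 distinct closed tours to check (reversals are equivalent).
Cedar → Ash → Vale → Milton → Fenby → North → Cedar: 28+3+23+11+12+25 = 102
Cedar → Ash → Vale → Milton → North → Fenby → Cedar: 28+3+23+6+12+13 = 85
Cedar → Ash → Vale → Fenby → Milton → North → Cedar: 28+3+18+11+6+25 = 91
Cedar → Ash → Vale → Fenby → North → Milton → Cedar: 28+3+18+12+6+24 = 91
Cedar → Ash → Vale → North → Milton → Fenby → Cedar: 28+3+26+6+11+13 = 87
Cedar → Ash → Vale → North → Fenby → Milton → Cedar: 28+3+26+12+11+24 = 104
Cedar → Ash → Milton → Vale → Fenby → North → Cedar: 28+25+23+18+12+25 = 131
Cedar → Ash → Milton → Vale → North → Fenby → Cedar: 28+25+23+26+12+13 = 127
Cedar → Ash → Milton → Fenby → Vale → North → Cedar: 28+25+11+18+26+25 = 133
Cedar → Ash → Milton → Fenby → North → Vale → Cedar: 28+25+11+12+26+31 = 133
Cedar → Ash → Milton → North → Vale → Fenby → Cedar: 28+25+6+26+18+13 = 116
Cedar → Ash → Milton → North → Fenby → Vale → Cedar: 28+25+6+12+18+31 = 120
Cedar → Ash → Fenby → Vale → Milton → North → Cedar: 28+15+18+23+6+25 = 115
Cedar → Ash → Fenby → Vale → North → Milton → Cedar: 28+15+18+26+6+24 = 117
… (46 more)
The minimum is 85.
One optimal route: Cedar → Ash → Vale → Milton → North → Fenby → Cedar (or its reverse).

85 min — the shortest possible round trip.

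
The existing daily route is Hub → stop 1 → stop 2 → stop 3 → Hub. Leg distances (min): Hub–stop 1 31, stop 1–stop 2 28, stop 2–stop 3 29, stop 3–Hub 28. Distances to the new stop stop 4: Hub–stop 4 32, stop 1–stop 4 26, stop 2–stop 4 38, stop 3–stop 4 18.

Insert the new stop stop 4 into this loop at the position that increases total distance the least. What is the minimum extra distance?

Insertion cost between consecutive stops i–j is d(i,stop 4) + d(stop 4,j) − d(i,j):
  between Hub and stop 1: 32 + 26 − 31 = 27
  between stop 1 and stop 2: 26 + 38 − 28 = 36
  between stop 2 and stop 3: 38 + 18 − 29 = 27
  between stop 3 and Hub: 18 + 32 − 28 = 22
Cheapest insertion is between stop 3 and Hub, adding 22.
New total = 116 + 22 = 138.

Minimum extra distance: 22 min, inserting stop 4 between stop 3 and Hub.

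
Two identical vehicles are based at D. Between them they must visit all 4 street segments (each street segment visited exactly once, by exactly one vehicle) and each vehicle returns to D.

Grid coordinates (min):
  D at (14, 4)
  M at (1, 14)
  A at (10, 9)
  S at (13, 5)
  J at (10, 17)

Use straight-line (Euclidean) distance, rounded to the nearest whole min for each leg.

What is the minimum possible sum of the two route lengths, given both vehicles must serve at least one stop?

Minimum combined distance: 41 min.

Check every non-empty split of the stops between the two vehicles; for each half take its own optimal tour:
  {M} + {A, S, J}: 32 + 27 = 59
  {A} + {M, S, J}: 12 + 38 = 50
  {M, A} + {S, J}: 32 + 27 = 59
  {S} + {M, A, J}: 2 + 39 = 41
  {M, S} + {A, J}: 32 + 28 = 60
  {A, S} + {M, J}: 12 + 39 = 51
  … (7 splits in total)
Best: vehicle 1 D → S → D = 2; vehicle 2 D → M → J → A → D = 39; combined 41.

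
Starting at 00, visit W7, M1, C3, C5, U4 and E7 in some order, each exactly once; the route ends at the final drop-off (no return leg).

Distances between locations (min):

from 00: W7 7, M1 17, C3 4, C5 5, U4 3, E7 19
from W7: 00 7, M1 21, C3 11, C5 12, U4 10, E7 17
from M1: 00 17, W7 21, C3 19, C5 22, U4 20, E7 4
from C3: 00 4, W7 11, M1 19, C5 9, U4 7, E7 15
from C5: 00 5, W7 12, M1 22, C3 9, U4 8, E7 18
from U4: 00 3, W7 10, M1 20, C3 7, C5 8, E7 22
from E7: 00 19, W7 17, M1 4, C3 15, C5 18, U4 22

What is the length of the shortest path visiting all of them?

There are 6! = 720 possible orderings.
00→W7→M1→C3→C5→U4→E7: 7+21+19+9+8+22 = 86
00→W7→M1→C3→C5→E7→U4: 7+21+19+9+18+22 = 96
00→W7→M1→C3→U4→C5→E7: 7+21+19+7+8+18 = 80
00→W7→M1→C3→U4→E7→C5: 7+21+19+7+22+18 = 94
00→W7→M1→C3→E7→C5→U4: 7+21+19+15+18+8 = 88
00→W7→M1→C3→E7→U4→C5: 7+21+19+15+22+8 = 92
00→W7→M1→C5→C3→U4→E7: 7+21+22+9+7+22 = 88
00→W7→M1→C5→C3→E7→U4: 7+21+22+9+15+22 = 96
… (712 more)
00→C3→C5→U4→W7→E7→M1: 4+9+8+10+17+4 = 52  ← best
The minimum is 52.
One shortest path: 00 → C3 → C5 → U4 → W7 → E7 → M1.

Shortest open route: 52 min.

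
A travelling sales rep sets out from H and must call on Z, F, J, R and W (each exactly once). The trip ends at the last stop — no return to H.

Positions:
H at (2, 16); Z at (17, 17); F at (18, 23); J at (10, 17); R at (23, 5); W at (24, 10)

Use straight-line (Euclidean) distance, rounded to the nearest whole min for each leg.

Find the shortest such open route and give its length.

There are 5! = 120 possible orderings.
H - Z - F - J - R - W: 15+6+10+18+5 = 54
H - Z - F - J - W - R: 15+6+10+16+5 = 52
H - Z - F - R - J - W: 15+6+19+18+16 = 74
H - Z - F - R - W - J: 15+6+19+5+16 = 61
H - Z - F - W - J - R: 15+6+14+16+18 = 69
H - Z - F - W - R - J: 15+6+14+5+18 = 58
H - Z - J - F - R - W: 15+7+10+19+5 = 56
H - Z - J - F - W - R: 15+7+10+14+5 = 51
H - Z - J - R - F - W: 15+7+18+19+14 = 73
H - Z - J - R - W - F: 15+7+18+5+14 = 59
H - Z - J - W - F - R: 15+7+16+14+19 = 71
H - Z - J - W - R - F: 15+7+16+5+19 = 62
H - Z - R - F - J - W: 15+13+19+10+16 = 73
H - Z - R - F - W - J: 15+13+19+14+16 = 77
… (106 more)
H - J - F - Z - W - R: 8+10+6+10+5 = 39  ← best
The minimum is 39.
One shortest path: H → J → F → Z → W → R.

39 min — the minimum one-way total.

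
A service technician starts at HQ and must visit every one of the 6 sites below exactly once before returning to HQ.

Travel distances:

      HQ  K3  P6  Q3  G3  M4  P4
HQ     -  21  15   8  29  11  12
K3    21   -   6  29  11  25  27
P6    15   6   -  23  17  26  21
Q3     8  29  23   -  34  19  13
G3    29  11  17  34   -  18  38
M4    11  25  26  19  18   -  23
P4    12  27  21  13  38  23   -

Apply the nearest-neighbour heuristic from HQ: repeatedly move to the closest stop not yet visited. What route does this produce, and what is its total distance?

Total distance 88 via the nearest-neighbour route HQ → Q3 → P4 → P6 → K3 → G3 → M4 → HQ.

HQ → [Q3:8 / M4:11 / P4:12 / P6:15 / K3:21 / G3:29] → Q3 (8)
Q3 → [P4:13 / M4:19 / P6:23 / K3:29 / G3:34] → P4 (13)
P4 → [P6:21 / M4:23 / K3:27 / G3:38] → P6 (21)
P6 → [K3:6 / G3:17 / M4:26] → K3 (6)
K3 → [G3:11 / M4:25] → G3 (11)
G3 → [M4:18] → M4 (18)
Return M4→HQ: 11.
Total = 8 + 13 + 21 + 6 + 11 + 18 + 11 = 88.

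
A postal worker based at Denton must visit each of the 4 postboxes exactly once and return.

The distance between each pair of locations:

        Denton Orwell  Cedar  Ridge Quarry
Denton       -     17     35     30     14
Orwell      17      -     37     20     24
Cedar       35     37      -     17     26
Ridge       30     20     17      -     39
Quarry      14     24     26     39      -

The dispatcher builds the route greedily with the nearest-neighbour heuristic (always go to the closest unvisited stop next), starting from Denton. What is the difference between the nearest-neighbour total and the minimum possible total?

The nearest-neighbour route is 16 longer than optimal.

Denton: Quarry=14, Orwell=17, Ridge=30, Cedar=35 ⇒ Quarry
Quarry: Orwell=24, Cedar=26, Ridge=39 ⇒ Orwell
Orwell: Ridge=20, Cedar=37 ⇒ Ridge
Ridge: Cedar=17 ⇒ Cedar
NN route Denton → Quarry → Orwell → Ridge → Cedar → Denton costs 110.
Optimal: Denton → Orwell → Ridge → Cedar → Quarry → Denton costs 94 (by enumerating all 12 distinct tours).
Excess = 110 − 94 = 16.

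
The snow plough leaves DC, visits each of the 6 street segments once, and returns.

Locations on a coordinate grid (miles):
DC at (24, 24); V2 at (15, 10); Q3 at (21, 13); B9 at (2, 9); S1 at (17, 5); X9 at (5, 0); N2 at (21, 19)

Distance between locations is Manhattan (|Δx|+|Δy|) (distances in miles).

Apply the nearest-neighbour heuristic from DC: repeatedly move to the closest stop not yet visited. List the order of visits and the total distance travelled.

From DC: distances to unvisited — N2=8, Q3=14, V2=23, S1=26, B9=37, X9=43. Nearest is N2 (8).
From N2: distances to unvisited — Q3=6, V2=15, S1=18, B9=29, X9=35. Nearest is Q3 (6).
From Q3: distances to unvisited — V2=9, S1=12, B9=23, X9=29. Nearest is V2 (9).
From V2: distances to unvisited — S1=7, B9=14, X9=20. Nearest is S1 (7).
From S1: distances to unvisited — X9=17, B9=19. Nearest is X9 (17).
From X9: distances to unvisited — B9=12. Nearest is B9 (12).
Return B9→DC: 37.
Total = 8 + 6 + 9 + 7 + 17 + 12 + 37 = 96.

Total distance 96 miles via the nearest-neighbour route DC → N2 → Q3 → V2 → S1 → X9 → B9 → DC.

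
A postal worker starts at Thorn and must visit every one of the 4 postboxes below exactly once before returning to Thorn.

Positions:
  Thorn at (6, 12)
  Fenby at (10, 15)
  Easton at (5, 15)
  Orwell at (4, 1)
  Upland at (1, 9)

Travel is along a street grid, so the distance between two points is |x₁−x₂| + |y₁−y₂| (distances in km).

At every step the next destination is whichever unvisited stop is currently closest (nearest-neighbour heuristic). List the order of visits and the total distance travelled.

48 km along Thorn → Easton → Fenby → Upland → Orwell → Thorn.

At Thorn the remaining stops are Easton 4, Fenby 7, Upland 8, Orwell 13; go to Easton.
At Easton the remaining stops are Fenby 5, Upland 10, Orwell 15; go to Fenby.
At Fenby the remaining stops are Upland 15, Orwell 20; go to Upland.
At Upland the remaining stops are Orwell 11; go to Orwell.
Return Orwell→Thorn: 13.
Total = 4 + 5 + 15 + 11 + 13 = 48.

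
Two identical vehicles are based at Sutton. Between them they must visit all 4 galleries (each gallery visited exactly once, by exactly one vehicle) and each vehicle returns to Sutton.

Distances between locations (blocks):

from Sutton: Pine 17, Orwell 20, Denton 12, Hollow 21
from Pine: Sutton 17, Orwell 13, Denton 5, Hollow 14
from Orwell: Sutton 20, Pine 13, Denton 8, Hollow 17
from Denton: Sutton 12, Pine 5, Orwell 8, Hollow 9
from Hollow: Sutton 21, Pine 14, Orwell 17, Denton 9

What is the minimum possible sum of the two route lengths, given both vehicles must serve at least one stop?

Minimum combined distance: 92 blocks.

There are 2^3 − 1 = 7 ways to divide the 4 stops into two non-empty groups. For each, the best each vehicle can do is its own shortest tour through its group:
  {Pine} + {Orwell, Denton, Hollow}: 34 + 58 = 92
  {Orwell} + {Pine, Denton, Hollow}: 40 + 52 = 92
  {Pine, Orwell} + {Denton, Hollow}: 50 + 42 = 92
  {Denton} + {Pine, Orwell, Hollow}: 24 + 68 = 92
  {Pine, Denton} + {Orwell, Hollow}: 34 + 58 = 92
  {Orwell, Denton} + {Pine, Hollow}: 40 + 52 = 92
  … (7 splits in total)
Best: vehicle 1 Sutton → Pine → Sutton = 34; vehicle 2 Sutton → Orwell → Denton → Hollow → Sutton = 58; combined 92.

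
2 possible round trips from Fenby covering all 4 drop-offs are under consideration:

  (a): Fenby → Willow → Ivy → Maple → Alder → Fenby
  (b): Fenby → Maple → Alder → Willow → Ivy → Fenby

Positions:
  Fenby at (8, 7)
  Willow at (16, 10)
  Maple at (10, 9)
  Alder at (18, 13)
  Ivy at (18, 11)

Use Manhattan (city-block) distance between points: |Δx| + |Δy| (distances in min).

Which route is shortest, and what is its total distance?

(a): 11 + 3 + 10 + 12 + 16 = 52
(b): 4 + 12 + 5 + 3 + 14 = 38

Shortest is (b), total 38 min.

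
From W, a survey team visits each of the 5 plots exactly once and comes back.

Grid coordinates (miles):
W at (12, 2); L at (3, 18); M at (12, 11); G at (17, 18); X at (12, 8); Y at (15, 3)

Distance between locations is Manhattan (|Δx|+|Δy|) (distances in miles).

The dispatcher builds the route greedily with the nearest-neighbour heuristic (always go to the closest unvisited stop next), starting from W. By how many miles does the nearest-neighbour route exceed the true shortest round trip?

6 miles longer than the optimal tour.

W: Y=4, X=6, M=9, G=21, L=25 ⇒ Y
Y: X=8, M=11, G=17, L=27 ⇒ X
X: M=3, G=15, L=19 ⇒ M
M: G=12, L=16 ⇒ G
G: L=14 ⇒ L
NN route W → Y → X → M → G → L → W costs 66.
Optimal: W → X → M → L → G → Y → W costs 60 (by enumerating all 60 distinct tours).
Excess = 66 − 60 = 6.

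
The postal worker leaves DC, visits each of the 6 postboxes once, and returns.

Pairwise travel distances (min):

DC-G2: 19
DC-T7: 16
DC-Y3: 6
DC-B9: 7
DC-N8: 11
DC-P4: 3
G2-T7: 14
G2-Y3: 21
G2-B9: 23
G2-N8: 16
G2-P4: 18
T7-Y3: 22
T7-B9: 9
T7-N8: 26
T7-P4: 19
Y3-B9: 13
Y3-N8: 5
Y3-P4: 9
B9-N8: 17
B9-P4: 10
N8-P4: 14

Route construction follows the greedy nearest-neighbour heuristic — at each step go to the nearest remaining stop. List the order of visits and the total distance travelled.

Nearest-neighbour total = 63 min; route DC → P4 → Y3 → N8 → G2 → T7 → B9 → DC.

At DC the remaining stops are P4 3, Y3 6, B9 7, N8 11, T7 16, G2 19; go to P4.
At P4 the remaining stops are Y3 9, B9 10, N8 14, G2 18, T7 19; go to Y3.
At Y3 the remaining stops are N8 5, B9 13, G2 21, T7 22; go to N8.
At N8 the remaining stops are G2 16, B9 17, T7 26; go to G2.
At G2 the remaining stops are T7 14, B9 23; go to T7.
At T7 the remaining stops are B9 9; go to B9.
Return B9→DC: 7.
Total = 3 + 9 + 5 + 16 + 14 + 9 + 7 = 63.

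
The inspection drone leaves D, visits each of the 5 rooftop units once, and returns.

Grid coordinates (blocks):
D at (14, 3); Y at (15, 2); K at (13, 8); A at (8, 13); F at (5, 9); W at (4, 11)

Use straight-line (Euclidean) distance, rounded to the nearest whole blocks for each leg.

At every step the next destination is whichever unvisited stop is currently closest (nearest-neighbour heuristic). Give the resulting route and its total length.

Total distance 31 blocks via the nearest-neighbour route D → Y → K → A → W → F → D.

At D the remaining stops are Y 1, K 5, F 11, A 12, W 13; go to Y.
At Y the remaining stops are K 6, F 12, A 13, W 14; go to K.
At K the remaining stops are A 7, F 8, W 9; go to A.
At A the remaining stops are W 4, F 5; go to W.
At W the remaining stops are F 2; go to F.
Return F→D: 11.
Total = 1 + 6 + 7 + 4 + 2 + 11 = 31.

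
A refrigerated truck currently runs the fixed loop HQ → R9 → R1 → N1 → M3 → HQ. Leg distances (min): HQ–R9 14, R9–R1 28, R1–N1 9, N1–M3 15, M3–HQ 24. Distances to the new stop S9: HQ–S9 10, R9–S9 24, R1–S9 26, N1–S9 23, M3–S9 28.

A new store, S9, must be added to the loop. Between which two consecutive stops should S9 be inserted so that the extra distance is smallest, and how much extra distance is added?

Minimum extra distance: 14 min, inserting S9 between M3 and HQ.

Insertion cost between consecutive stops i–j is d(i,S9) + d(S9,j) − d(i,j):
  between HQ and R9: 10 + 24 − 14 = 20
  between R9 and R1: 24 + 26 − 28 = 22
  between R1 and N1: 26 + 23 − 9 = 40
  between N1 and M3: 23 + 28 − 15 = 36
  between M3 and HQ: 28 + 10 − 24 = 14
Cheapest insertion is between M3 and HQ, adding 14.
New total = 90 + 14 = 104.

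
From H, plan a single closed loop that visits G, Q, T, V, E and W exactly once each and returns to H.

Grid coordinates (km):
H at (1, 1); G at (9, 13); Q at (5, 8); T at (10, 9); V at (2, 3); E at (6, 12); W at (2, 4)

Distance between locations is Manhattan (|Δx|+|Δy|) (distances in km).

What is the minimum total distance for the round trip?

H→G→Q→T→V→E→W→H: 20+9+6+14+13+12+4 = 78
H→G→Q→T→V→W→E→H: 20+9+6+14+1+12+16 = 78
H→G→Q→T→E→V→W→H: 20+9+6+7+13+1+4 = 60
H→G→Q→T→E→W→V→H: 20+9+6+7+12+1+3 = 58
H→G→Q→T→W→V→E→H: 20+9+6+13+1+13+16 = 78
H→G→Q→T→W→E→V→H: 20+9+6+13+12+13+3 = 76
H→G→Q→V→T→E→W→H: 20+9+8+14+7+12+4 = 74
H→G→Q→V→T→W→E→H: 20+9+8+14+13+12+16 = 92
… (352 more)
H→Q→T→G→E→W→V→H: 11+6+5+4+12+1+3 = 42  ← best
The minimum is 42.
One optimal route: H → Q → T → G → E → W → V → H (or its reverse).

Minimum total distance: 42 km.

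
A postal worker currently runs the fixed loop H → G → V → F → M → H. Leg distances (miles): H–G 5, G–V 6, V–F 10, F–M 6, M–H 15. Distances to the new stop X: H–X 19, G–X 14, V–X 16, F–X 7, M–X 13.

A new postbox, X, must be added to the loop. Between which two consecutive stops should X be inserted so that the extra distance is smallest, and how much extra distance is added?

+13 miles — insert X between V and F.

Insertion cost between consecutive stops i–j is d(i,X) + d(X,j) − d(i,j):
  between H and G: 19 + 14 − 5 = 28
  between G and V: 14 + 16 − 6 = 24
  between V and F: 16 + 7 − 10 = 13
  between F and M: 7 + 13 − 6 = 14
  between M and H: 13 + 19 − 15 = 17
Cheapest insertion is between V and F, adding 13.
New total = 42 + 13 = 55.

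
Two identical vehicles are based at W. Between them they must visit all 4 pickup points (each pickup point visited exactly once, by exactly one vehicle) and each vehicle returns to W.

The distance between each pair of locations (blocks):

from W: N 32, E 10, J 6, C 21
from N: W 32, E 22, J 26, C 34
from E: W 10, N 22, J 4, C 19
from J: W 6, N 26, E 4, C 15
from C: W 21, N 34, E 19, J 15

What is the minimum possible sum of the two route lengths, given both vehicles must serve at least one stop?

99 blocks — the smallest possible combined total.

There are 2^3 − 1 = 7 ways to divide the 4 stops into two non-empty groups. For each, the best each vehicle can do is its own shortest tour through its group:
  {N} + {E, J, C}: 64 + 50 = 114
  {E} + {N, J, C}: 20 + 87 = 107
  {N, E} + {J, C}: 64 + 42 = 106
  {J} + {N, E, C}: 12 + 87 = 99
  {N, J} + {E, C}: 64 + 50 = 114
  {E, J} + {N, C}: 20 + 87 = 107
  … (7 splits in total)
Best: vehicle 1 W → J → W = 12; vehicle 2 W → E → N → C → W = 87; combined 99.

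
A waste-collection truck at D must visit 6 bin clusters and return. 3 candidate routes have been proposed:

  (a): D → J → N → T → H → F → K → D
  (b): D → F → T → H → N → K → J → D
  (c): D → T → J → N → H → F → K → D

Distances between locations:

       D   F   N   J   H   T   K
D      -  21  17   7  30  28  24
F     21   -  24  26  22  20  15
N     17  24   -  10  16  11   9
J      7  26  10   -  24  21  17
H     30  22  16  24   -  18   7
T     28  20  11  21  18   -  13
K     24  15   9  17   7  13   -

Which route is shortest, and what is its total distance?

Shortest is (a), total 107.

(a): 7 + 10 + 11 + 18 + 22 + 15 + 24 = 107
(b): 21 + 20 + 18 + 16 + 9 + 17 + 7 = 108
(c): 28 + 21 + 10 + 16 + 22 + 15 + 24 = 136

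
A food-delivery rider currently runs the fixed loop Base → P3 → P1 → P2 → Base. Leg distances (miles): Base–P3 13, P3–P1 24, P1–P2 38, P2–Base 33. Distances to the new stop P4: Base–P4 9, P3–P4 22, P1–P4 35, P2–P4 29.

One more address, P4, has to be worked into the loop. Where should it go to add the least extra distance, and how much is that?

Adding 5 miles by placing P4 on the P2–Base leg.

Insertion cost between consecutive stops i–j is d(i,P4) + d(P4,j) − d(i,j):
  between Base and P3: 9 + 22 − 13 = 18
  between P3 and P1: 22 + 35 − 24 = 33
  between P1 and P2: 35 + 29 − 38 = 26
  between P2 and Base: 29 + 9 − 33 = 5
Cheapest insertion is between P2 and Base, adding 5.
New total = 108 + 5 = 113.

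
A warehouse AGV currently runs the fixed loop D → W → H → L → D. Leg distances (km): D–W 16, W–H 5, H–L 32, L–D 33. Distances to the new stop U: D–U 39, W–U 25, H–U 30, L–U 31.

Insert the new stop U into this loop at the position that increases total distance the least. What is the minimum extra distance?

Minimum extra distance: 29 km, inserting U between H and L.

Insertion cost between consecutive stops i–j is d(i,U) + d(U,j) − d(i,j):
  between D and W: 39 + 25 − 16 = 48
  between W and H: 25 + 30 − 5 = 50
  between H and L: 30 + 31 − 32 = 29
  between L and D: 31 + 39 − 33 = 37
Cheapest insertion is between H and L, adding 29.
New total = 86 + 29 = 115.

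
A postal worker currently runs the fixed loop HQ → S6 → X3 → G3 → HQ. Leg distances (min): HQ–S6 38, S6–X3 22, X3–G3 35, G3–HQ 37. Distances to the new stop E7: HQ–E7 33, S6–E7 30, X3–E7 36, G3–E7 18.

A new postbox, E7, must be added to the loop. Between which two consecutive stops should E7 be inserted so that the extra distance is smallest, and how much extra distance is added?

Minimum extra distance: 14 min, inserting E7 between G3 and HQ.

Insertion cost between consecutive stops i–j is d(i,E7) + d(E7,j) − d(i,j):
  between HQ and S6: 33 + 30 − 38 = 25
  between S6 and X3: 30 + 36 − 22 = 44
  between X3 and G3: 36 + 18 − 35 = 19
  between G3 and HQ: 18 + 33 − 37 = 14
Cheapest insertion is between G3 and HQ, adding 14.
New total = 132 + 14 = 146.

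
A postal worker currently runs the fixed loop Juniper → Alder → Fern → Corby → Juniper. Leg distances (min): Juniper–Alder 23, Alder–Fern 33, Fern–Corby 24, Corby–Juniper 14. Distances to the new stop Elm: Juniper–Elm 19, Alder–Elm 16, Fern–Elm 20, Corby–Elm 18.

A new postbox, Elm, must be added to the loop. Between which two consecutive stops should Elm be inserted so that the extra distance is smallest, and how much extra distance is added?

Insertion cost between consecutive stops i–j is d(i,Elm) + d(Elm,j) − d(i,j):
  between Juniper and Alder: 19 + 16 − 23 = 12
  between Alder and Fern: 16 + 20 − 33 = 3
  between Fern and Corby: 20 + 18 − 24 = 14
  between Corby and Juniper: 18 + 19 − 14 = 23
Cheapest insertion is between Alder and Fern, adding 3.
New total = 94 + 3 = 97.

Minimum extra distance: 3 min, inserting Elm between Alder and Fern.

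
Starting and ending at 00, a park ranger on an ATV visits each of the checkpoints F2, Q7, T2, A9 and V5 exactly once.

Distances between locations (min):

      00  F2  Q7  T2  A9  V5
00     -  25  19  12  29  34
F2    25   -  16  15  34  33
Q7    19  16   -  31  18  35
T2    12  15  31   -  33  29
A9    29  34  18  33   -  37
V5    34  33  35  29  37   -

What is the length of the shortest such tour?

00→F2→Q7→T2→A9→V5→00: 25+16+31+33+37+34 = 176
00→F2→Q7→T2→V5→A9→00: 25+16+31+29+37+29 = 167
00→F2→Q7→A9→T2→V5→00: 25+16+18+33+29+34 = 155
00→F2→Q7→A9→V5→T2→00: 25+16+18+37+29+12 = 137
00→F2→Q7→V5→T2→A9→00: 25+16+35+29+33+29 = 167
00→F2→Q7→V5→A9→T2→00: 25+16+35+37+33+12 = 158
00→F2→T2→Q7→A9→V5→00: 25+15+31+18+37+34 = 160
00→F2→T2→Q7→V5→A9→00: 25+15+31+35+37+29 = 172
00→F2→T2→A9→Q7→V5→00: 25+15+33+18+35+34 = 160
00→F2→T2→A9→V5→Q7→00: 25+15+33+37+35+19 = 164
00→F2→T2→V5→Q7→A9→00: 25+15+29+35+18+29 = 151
00→F2→T2→V5→A9→Q7→00: 25+15+29+37+18+19 = 143
00→F2→A9→Q7→T2→V5→00: 25+34+18+31+29+34 = 171
00→F2→A9→Q7→V5→T2→00: 25+34+18+35+29+12 = 153
… (46 more)
00→T2→F2→Q7→A9→V5→00: 12+15+16+18+37+34 = 132  ← best
The minimum is 132.
One optimal route: 00 → T2 → F2 → Q7 → A9 → V5 → 00 (or its reverse).

132 min — the shortest possible round trip.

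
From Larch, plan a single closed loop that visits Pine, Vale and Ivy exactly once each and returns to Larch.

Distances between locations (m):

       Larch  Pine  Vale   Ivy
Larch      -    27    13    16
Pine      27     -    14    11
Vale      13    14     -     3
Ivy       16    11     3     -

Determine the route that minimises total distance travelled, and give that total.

Minimum total distance: 54 m.

There are 3 distinct closed tours to check (reversals are equivalent).
Larch-Pine-Vale-Ivy-Larch: 27+14+3+16 = 60
Larch-Pine-Ivy-Vale-Larch: 27+11+3+13 = 54
Larch-Vale-Pine-Ivy-Larch: 13+14+11+16 = 54
The minimum is 54.
One optimal route: Larch → Pine → Ivy → Vale → Larch (or its reverse).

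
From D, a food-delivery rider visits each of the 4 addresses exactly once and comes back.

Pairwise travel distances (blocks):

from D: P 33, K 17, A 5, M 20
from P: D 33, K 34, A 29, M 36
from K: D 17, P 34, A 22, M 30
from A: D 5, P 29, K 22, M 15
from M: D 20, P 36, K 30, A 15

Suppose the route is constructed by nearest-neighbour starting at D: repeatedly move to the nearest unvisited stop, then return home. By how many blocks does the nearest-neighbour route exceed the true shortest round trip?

From D: A=5, K=17, M=20, P=33 → choose A (5).
From A: M=15, K=22, P=29 → choose M (15).
From M: K=30, P=36 → choose K (30).
From K: P=34 → choose P (34).
NN route D → A → M → K → P → D costs 117.
Optimal: D → K → P → M → A → D costs 107 (by enumerating all 12 distinct tours).
Excess = 117 − 107 = 10.

The nearest-neighbour route is 10 blocks longer than optimal.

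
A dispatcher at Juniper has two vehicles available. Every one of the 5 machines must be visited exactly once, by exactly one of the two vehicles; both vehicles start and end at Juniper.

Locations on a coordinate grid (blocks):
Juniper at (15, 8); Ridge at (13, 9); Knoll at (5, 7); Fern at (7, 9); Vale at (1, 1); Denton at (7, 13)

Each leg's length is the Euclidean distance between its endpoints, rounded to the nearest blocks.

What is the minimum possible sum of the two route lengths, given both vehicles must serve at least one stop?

43 blocks — the smallest possible combined total.

Check every non-empty split of the stops between the two vehicles; for each half take its own optimal tour:
  {Ridge} + {Knoll, Fern, Vale, Denton}: 4 + 39 = 43
  {Knoll} + {Ridge, Fern, Vale, Denton}: 20 + 39 = 59
  {Ridge, Knoll} + {Fern, Vale, Denton}: 20 + 39 = 59
  {Fern} + {Ridge, Knoll, Vale, Denton}: 16 + 38 = 54
  {Ridge, Fern} + {Knoll, Vale, Denton}: 16 + 38 = 54
  {Knoll, Fern} + {Ridge, Vale, Denton}: 21 + 38 = 59
  … (15 splits in total)
Best: vehicle 1 Juniper → Ridge → Juniper = 4; vehicle 2 Juniper → Vale → Knoll → Fern → Denton → Juniper = 39; combined 43.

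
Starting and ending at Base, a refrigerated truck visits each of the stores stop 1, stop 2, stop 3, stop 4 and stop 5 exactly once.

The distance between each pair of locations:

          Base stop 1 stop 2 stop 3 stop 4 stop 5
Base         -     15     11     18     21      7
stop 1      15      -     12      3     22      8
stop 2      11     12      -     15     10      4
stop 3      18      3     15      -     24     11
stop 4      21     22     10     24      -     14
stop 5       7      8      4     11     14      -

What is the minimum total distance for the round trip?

Shortest round trip = 63.

Base - stop 1 - stop 2 - stop 3 - stop 4 - stop 5 - Base: 15+12+15+24+14+7 = 87
Base - stop 1 - stop 2 - stop 3 - stop 5 - stop 4 - Base: 15+12+15+11+14+21 = 88
Base - stop 1 - stop 2 - stop 4 - stop 3 - stop 5 - Base: 15+12+10+24+11+7 = 79
Base - stop 1 - stop 2 - stop 4 - stop 5 - stop 3 - Base: 15+12+10+14+11+18 = 80
Base - stop 1 - stop 2 - stop 5 - stop 3 - stop 4 - Base: 15+12+4+11+24+21 = 87
Base - stop 1 - stop 2 - stop 5 - stop 4 - stop 3 - Base: 15+12+4+14+24+18 = 87
Base - stop 1 - stop 3 - stop 2 - stop 4 - stop 5 - Base: 15+3+15+10+14+7 = 64
Base - stop 1 - stop 3 - stop 2 - stop 5 - stop 4 - Base: 15+3+15+4+14+21 = 72
Base - stop 1 - stop 3 - stop 4 - stop 2 - stop 5 - Base: 15+3+24+10+4+7 = 63
Base - stop 1 - stop 3 - stop 4 - stop 5 - stop 2 - Base: 15+3+24+14+4+11 = 71
Base - stop 1 - stop 3 - stop 5 - stop 2 - stop 4 - Base: 15+3+11+4+10+21 = 64
Base - stop 1 - stop 3 - stop 5 - stop 4 - stop 2 - Base: 15+3+11+14+10+11 = 64
Base - stop 1 - stop 4 - stop 2 - stop 3 - stop 5 - Base: 15+22+10+15+11+7 = 80
Base - stop 1 - stop 4 - stop 2 - stop 5 - stop 3 - Base: 15+22+10+4+11+18 = 80
… (46 more)
The minimum is 63.
One optimal route: Base → stop 1 → stop 3 → stop 4 → stop 2 → stop 5 → Base (or its reverse).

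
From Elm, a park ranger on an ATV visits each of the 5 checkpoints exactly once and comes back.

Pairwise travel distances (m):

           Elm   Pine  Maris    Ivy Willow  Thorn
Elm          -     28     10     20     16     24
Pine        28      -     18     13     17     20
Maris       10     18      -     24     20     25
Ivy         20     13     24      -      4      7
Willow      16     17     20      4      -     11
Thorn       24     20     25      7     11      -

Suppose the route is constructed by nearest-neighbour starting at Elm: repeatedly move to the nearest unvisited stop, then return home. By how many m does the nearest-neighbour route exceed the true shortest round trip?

Elm: Maris=10, Willow=16, Ivy=20, Thorn=24, Pine=28 ⇒ Maris
Maris: Pine=18, Willow=20, Ivy=24, Thorn=25 ⇒ Pine
Pine: Ivy=13, Willow=17, Thorn=20 ⇒ Ivy
Ivy: Willow=4, Thorn=7 ⇒ Willow
Willow: Thorn=11 ⇒ Thorn
NN route Elm → Maris → Pine → Ivy → Willow → Thorn → Elm costs 80.
Optimal: Elm → Maris → Pine → Ivy → Thorn → Willow → Elm costs 75 (by enumerating all 60 distinct tours).
Excess = 80 − 75 = 5.

5 m longer than the optimal tour.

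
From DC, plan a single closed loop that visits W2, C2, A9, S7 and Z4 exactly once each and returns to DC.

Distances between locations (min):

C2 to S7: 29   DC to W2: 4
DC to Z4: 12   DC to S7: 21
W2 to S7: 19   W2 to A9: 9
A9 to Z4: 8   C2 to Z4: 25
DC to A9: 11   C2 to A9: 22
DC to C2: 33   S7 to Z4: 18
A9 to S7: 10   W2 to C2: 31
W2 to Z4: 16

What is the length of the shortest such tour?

Minimum total distance: 89 min.

With 5 stops there are 5!/2 = 60 distinct round trips (a route and its reverse cost the same).
DC-W2-C2-A9-S7-Z4-DC: 4+31+22+10+18+12 = 97
DC-W2-C2-A9-Z4-S7-DC: 4+31+22+8+18+21 = 104
DC-W2-C2-S7-A9-Z4-DC: 4+31+29+10+8+12 = 94
DC-W2-C2-S7-Z4-A9-DC: 4+31+29+18+8+11 = 101
DC-W2-C2-Z4-A9-S7-DC: 4+31+25+8+10+21 = 99
DC-W2-C2-Z4-S7-A9-DC: 4+31+25+18+10+11 = 99
DC-W2-A9-C2-S7-Z4-DC: 4+9+22+29+18+12 = 94
DC-W2-A9-C2-Z4-S7-DC: 4+9+22+25+18+21 = 99
DC-W2-A9-S7-C2-Z4-DC: 4+9+10+29+25+12 = 89
DC-W2-A9-S7-Z4-C2-DC: 4+9+10+18+25+33 = 99
DC-W2-A9-Z4-C2-S7-DC: 4+9+8+25+29+21 = 96
DC-W2-A9-Z4-S7-C2-DC: 4+9+8+18+29+33 = 101
DC-W2-S7-C2-A9-Z4-DC: 4+19+29+22+8+12 = 94
DC-W2-S7-C2-Z4-A9-DC: 4+19+29+25+8+11 = 96
… (46 more)
The minimum is 89.
One optimal route: DC → W2 → A9 → S7 → C2 → Z4 → DC (or its reverse).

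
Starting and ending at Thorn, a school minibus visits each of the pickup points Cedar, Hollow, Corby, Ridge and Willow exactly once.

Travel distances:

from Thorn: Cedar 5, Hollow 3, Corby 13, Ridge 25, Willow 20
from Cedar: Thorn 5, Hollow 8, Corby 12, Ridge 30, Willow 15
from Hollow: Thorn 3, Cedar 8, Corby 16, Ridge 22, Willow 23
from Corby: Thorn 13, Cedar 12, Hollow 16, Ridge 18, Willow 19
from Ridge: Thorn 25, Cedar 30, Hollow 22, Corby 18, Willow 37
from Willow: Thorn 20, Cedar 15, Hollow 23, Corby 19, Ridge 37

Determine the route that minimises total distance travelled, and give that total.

82 — the shortest possible round trip.

Thorn - Cedar - Hollow - Corby - Ridge - Willow - Thorn: 5+8+16+18+37+20 = 104
Thorn - Cedar - Hollow - Corby - Willow - Ridge - Thorn: 5+8+16+19+37+25 = 110
Thorn - Cedar - Hollow - Ridge - Corby - Willow - Thorn: 5+8+22+18+19+20 = 92
Thorn - Cedar - Hollow - Ridge - Willow - Corby - Thorn: 5+8+22+37+19+13 = 104
Thorn - Cedar - Hollow - Willow - Corby - Ridge - Thorn: 5+8+23+19+18+25 = 98
Thorn - Cedar - Hollow - Willow - Ridge - Corby - Thorn: 5+8+23+37+18+13 = 104
Thorn - Cedar - Corby - Hollow - Ridge - Willow - Thorn: 5+12+16+22+37+20 = 112
Thorn - Cedar - Corby - Hollow - Willow - Ridge - Thorn: 5+12+16+23+37+25 = 118
Thorn - Cedar - Corby - Ridge - Hollow - Willow - Thorn: 5+12+18+22+23+20 = 100
Thorn - Cedar - Corby - Ridge - Willow - Hollow - Thorn: 5+12+18+37+23+3 = 98
Thorn - Cedar - Corby - Willow - Hollow - Ridge - Thorn: 5+12+19+23+22+25 = 106
Thorn - Cedar - Corby - Willow - Ridge - Hollow - Thorn: 5+12+19+37+22+3 = 98
Thorn - Cedar - Ridge - Hollow - Corby - Willow - Thorn: 5+30+22+16+19+20 = 112
Thorn - Cedar - Ridge - Hollow - Willow - Corby - Thorn: 5+30+22+23+19+13 = 112
… (46 more)
Thorn - Cedar - Willow - Corby - Ridge - Hollow - Thorn: 5+15+19+18+22+3 = 82  ← best
The minimum is 82.
One optimal route: Thorn → Cedar → Willow → Corby → Ridge → Hollow → Thorn (or its reverse).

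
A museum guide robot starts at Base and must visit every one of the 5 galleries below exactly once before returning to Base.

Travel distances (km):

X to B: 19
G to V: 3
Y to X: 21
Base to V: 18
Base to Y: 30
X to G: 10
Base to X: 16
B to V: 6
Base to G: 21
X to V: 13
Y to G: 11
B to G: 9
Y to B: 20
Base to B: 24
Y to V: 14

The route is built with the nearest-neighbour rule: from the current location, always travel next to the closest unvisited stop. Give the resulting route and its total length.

Base → [X:16 / V:18 / G:21 / B:24 / Y:30] → X (16)
X → [G:10 / V:13 / B:19 / Y:21] → G (10)
G → [V:3 / B:9 / Y:11] → V (3)
V → [B:6 / Y:14] → B (6)
B → [Y:20] → Y (20)
Return Y→Base: 30.
Total = 16 + 10 + 3 + 6 + 20 + 30 = 85.

85 km along Base → X → G → V → B → Y → Base.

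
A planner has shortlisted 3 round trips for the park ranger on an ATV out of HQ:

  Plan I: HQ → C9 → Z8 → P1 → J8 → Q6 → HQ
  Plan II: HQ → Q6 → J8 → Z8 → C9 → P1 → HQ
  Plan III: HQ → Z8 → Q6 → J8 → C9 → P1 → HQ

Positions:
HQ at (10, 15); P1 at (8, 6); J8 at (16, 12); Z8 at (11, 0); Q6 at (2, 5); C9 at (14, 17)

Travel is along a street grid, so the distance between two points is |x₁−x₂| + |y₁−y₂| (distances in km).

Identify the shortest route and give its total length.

Plan I: 6 + 20 + 9 + 14 + 21 + 18 = 88
Plan II: 18 + 21 + 17 + 20 + 17 + 11 = 104
Plan III: 16 + 14 + 21 + 7 + 17 + 11 = 86

Shortest is Plan III, total 86 km.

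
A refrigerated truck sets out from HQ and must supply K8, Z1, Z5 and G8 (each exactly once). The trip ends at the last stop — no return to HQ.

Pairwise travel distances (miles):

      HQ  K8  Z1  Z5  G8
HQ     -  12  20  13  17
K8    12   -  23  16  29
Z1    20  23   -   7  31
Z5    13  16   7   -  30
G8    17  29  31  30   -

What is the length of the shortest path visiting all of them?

66 miles — the minimum one-way total.

There are 4! = 24 possible orderings.
HQ → K8 → Z1 → Z5 → G8: 12+23+7+30 = 72
HQ → K8 → Z1 → G8 → Z5: 12+23+31+30 = 96
HQ → K8 → Z5 → Z1 → G8: 12+16+7+31 = 66
HQ → K8 → Z5 → G8 → Z1: 12+16+30+31 = 89
HQ → K8 → G8 → Z1 → Z5: 12+29+31+7 = 79
HQ → K8 → G8 → Z5 → Z1: 12+29+30+7 = 78
HQ → Z1 → K8 → Z5 → G8: 20+23+16+30 = 89
HQ → Z1 → K8 → G8 → Z5: 20+23+29+30 = 102
HQ → Z1 → Z5 → K8 → G8: 20+7+16+29 = 72
HQ → Z1 → Z5 → G8 → K8: 20+7+30+29 = 86
HQ → Z1 → G8 → K8 → Z5: 20+31+29+16 = 96
HQ → Z1 → G8 → Z5 → K8: 20+31+30+16 = 97
HQ → Z5 → K8 → Z1 → G8: 13+16+23+31 = 83
HQ → Z5 → K8 → G8 → Z1: 13+16+29+31 = 89
… (10 more)
The minimum is 66.
One shortest path: HQ → K8 → Z5 → Z1 → G8.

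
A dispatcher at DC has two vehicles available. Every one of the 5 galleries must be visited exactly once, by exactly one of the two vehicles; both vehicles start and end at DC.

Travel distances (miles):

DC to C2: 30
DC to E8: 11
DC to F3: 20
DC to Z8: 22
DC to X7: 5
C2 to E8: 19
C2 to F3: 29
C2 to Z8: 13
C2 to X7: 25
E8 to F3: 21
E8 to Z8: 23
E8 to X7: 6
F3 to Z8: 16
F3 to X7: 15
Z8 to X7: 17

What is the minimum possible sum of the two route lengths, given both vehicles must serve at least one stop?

Check every non-empty split of the stops between the two vehicles; for each half take its own optimal tour:
  {C2} + {E8, F3, Z8, X7}: 60 + 70 = 130
  {E8} + {C2, F3, Z8, X7}: 22 + 79 = 101
  {C2, E8} + {F3, Z8, X7}: 60 + 58 = 118
  {F3} + {C2, E8, Z8, X7}: 40 + 65 = 105
  {C2, F3} + {E8, Z8, X7}: 79 + 56 = 135
  {E8, F3} + {C2, Z8, X7}: 52 + 65 = 117
  … (15 splits in total)
  {C2, E8, F3, Z8} + {X7}: 79 + 10 = 89  ← best
Best: vehicle 1 DC → E8 → C2 → Z8 → F3 → DC = 79; vehicle 2 DC → X7 → DC = 10; combined 89.

Minimum combined distance: 89 miles.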